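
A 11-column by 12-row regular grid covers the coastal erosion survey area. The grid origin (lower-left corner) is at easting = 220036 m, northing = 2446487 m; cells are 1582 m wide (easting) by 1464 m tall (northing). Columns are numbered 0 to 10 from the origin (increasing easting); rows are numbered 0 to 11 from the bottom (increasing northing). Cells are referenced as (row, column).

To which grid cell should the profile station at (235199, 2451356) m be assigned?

(3, 9)

Column index: ⌊(235199 − 220036) / 1582⌋ = ⌊9.585⌋ = 9
Row offset from origin: ⌊(2451356 − 2446487) / 1464⌋ = ⌊3.326⌋ = 3 → row 3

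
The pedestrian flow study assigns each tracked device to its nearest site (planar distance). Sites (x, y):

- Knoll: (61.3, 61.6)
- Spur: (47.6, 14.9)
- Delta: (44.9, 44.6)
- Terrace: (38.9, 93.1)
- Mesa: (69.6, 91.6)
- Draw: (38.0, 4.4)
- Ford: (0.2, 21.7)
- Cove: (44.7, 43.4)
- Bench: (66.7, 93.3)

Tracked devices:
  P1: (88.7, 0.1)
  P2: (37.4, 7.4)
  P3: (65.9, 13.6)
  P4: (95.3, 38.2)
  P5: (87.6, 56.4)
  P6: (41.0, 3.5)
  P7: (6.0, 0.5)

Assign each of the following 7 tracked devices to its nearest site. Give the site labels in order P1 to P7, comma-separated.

Spur, Draw, Spur, Knoll, Knoll, Draw, Ford

P1 → Spur (d²=1908.25)
P2 → Draw (d²=9.36)
P3 → Spur (d²=336.58)
P4 → Knoll (d²=1703.56)
P5 → Knoll (d²=718.73)
P6 → Draw (d²=9.81)
P7 → Ford (d²=483.08)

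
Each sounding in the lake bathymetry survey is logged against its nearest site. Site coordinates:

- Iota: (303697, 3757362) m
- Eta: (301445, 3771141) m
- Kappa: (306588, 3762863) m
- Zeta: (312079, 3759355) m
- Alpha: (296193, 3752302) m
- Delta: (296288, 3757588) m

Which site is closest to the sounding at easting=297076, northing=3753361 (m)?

Alpha

Squared distances to each site:
Iota: 59845642.000; Eta: 335216561.000; Kappa: 180766148.000; Zeta: 261018045.000; Alpha: 1901170.000; Delta: 18488473.000.
Minimum at Alpha.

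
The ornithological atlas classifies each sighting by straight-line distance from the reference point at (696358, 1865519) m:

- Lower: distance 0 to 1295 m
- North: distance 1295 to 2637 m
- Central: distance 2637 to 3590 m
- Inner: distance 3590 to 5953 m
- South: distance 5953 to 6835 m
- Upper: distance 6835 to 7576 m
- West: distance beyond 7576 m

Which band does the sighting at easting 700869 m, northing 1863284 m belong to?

Inner

Distance = √((700869−696358)² + (1863284−1865519)²) = √(20349121.000 + 4995225.000) = 5034.317 m.
3590 ≤ 5034.317 < 5953 → Inner.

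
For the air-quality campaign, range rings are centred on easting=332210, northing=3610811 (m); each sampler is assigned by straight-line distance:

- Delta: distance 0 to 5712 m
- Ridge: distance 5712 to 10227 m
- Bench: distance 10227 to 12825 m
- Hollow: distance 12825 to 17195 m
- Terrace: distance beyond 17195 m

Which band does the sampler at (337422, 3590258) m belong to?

Distance = √((337422−332210)² + (3590258−3610811)²) = √(27164944.000 + 422425809.000) = 21203.555 m.
17195 ≤ 21203.555 < ∞ → Terrace.

Terrace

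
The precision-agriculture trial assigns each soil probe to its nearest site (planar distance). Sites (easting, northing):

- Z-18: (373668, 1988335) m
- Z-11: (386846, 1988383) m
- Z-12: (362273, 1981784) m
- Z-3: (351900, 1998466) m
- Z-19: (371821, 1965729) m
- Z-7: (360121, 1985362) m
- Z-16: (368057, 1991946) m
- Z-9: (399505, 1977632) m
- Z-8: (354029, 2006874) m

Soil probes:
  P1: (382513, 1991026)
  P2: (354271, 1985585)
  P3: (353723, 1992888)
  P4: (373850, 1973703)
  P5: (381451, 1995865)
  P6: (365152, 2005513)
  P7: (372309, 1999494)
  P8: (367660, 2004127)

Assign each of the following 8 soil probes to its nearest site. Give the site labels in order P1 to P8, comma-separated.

P1 → Z-11 (d²=25760338.00)
P2 → Z-7 (d²=34272229.00)
P3 → Z-3 (d²=34437413.00)
P4 → Z-19 (d²=67701517.00)
P5 → Z-11 (d²=85086349.00)
P6 → Z-8 (d²=125573450.00)
P7 → Z-16 (d²=75051808.00)
P8 → Z-16 (d²=148534370.00)

Z-11, Z-7, Z-3, Z-19, Z-11, Z-8, Z-16, Z-16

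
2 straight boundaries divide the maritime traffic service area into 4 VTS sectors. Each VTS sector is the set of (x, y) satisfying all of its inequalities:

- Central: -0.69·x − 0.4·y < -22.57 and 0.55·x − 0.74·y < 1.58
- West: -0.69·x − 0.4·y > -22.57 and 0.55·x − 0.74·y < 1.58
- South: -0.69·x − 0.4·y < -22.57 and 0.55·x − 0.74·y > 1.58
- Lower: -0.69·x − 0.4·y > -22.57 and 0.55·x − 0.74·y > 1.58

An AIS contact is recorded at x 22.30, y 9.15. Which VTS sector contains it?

-0.69·22.30 − 0.4·9.15 = -19.047, which is > -22.57
0.55·22.30 − 0.74·9.15 = 5.494, which is > 1.58
This sign pattern matches Lower.

Lower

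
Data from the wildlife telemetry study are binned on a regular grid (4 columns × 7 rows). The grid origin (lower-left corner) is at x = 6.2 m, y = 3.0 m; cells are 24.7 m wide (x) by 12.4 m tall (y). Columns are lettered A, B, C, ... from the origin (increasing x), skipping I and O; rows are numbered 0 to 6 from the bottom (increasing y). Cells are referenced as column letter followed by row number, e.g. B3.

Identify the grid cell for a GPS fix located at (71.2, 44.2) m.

C3

Column index: ⌊(71.2 − 6.2) / 24.7⌋ = ⌊2.632⌋ = 2 → column C
Row offset from origin: ⌊(44.2 − 3.0) / 12.4⌋ = ⌊3.323⌋ = 3 → row 3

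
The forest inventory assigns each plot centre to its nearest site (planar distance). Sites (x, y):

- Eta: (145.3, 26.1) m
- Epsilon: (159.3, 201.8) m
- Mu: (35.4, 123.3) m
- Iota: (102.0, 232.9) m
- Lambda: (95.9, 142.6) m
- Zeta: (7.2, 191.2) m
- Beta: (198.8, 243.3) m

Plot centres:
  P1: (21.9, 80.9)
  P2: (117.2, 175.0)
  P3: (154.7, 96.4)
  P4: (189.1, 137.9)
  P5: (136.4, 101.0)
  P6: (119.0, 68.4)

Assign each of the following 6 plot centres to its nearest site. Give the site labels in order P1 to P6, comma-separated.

Mu, Lambda, Eta, Epsilon, Lambda, Eta

P1 → Mu (d²=1980.01)
P2 → Lambda (d²=1503.45)
P3 → Eta (d²=5030.45)
P4 → Epsilon (d²=4971.25)
P5 → Lambda (d²=3370.81)
P6 → Eta (d²=2480.98)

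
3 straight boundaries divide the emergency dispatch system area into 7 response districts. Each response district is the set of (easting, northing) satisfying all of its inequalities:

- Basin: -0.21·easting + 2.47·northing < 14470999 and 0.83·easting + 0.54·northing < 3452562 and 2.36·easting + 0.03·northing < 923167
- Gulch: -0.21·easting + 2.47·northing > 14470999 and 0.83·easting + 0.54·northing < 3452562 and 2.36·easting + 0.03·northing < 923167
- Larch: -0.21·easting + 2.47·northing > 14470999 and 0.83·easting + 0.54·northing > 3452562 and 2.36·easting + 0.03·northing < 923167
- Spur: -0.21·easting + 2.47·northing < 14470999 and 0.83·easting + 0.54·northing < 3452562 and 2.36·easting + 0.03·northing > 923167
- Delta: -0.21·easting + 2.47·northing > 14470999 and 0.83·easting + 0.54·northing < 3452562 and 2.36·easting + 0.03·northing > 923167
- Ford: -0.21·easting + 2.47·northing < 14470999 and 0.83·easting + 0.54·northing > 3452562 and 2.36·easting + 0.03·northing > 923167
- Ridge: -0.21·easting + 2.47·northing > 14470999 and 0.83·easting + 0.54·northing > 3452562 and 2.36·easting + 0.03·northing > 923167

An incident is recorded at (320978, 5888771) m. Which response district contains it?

Delta

-0.21·320978 + 2.47·5888771 = 14477858.990, which is > 14470999
0.83·320978 + 0.54·5888771 = 3446348.080, which is < 3452562
2.36·320978 + 0.03·5888771 = 934171.210, which is > 923167
This sign pattern matches Delta.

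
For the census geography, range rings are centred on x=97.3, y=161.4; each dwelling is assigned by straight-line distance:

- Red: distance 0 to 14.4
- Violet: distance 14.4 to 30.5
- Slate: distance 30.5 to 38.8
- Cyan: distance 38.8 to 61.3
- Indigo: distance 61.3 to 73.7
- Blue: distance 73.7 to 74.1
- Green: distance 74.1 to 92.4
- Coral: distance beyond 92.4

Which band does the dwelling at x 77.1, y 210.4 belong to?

Distance = √((77.1−97.3)² + (210.4−161.4)²) = √(408.040 + 2401.000) = 53.000.
38.8 ≤ 53.000 < 61.3 → Cyan.

Cyan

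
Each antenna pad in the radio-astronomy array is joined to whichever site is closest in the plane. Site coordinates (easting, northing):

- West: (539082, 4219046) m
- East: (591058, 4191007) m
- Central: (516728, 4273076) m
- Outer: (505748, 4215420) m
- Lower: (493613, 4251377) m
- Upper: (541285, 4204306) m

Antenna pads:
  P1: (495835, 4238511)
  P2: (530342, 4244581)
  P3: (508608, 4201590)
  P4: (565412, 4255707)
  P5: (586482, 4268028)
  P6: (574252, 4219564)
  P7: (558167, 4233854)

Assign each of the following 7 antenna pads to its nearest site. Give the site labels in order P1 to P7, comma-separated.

Lower, West, Outer, West, West, East, West

P1 → Lower (d²=170471240.00)
P2 → West (d²=728423825.00)
P3 → Outer (d²=199448500.00)
P4 → West (d²=2037297821.00)
P5 → West (d²=4645996324.00)
P6 → East (d²=1097943885.00)
P7 → West (d²=583514089.00)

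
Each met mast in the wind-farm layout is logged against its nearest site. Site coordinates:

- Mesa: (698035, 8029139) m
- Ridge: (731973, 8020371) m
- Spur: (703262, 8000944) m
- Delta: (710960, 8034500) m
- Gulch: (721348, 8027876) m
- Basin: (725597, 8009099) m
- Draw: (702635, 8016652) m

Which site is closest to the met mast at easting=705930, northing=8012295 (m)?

Draw

Squared distances to each site:
Mesa: 346051361.000; Ridge: 743459625.000; Spur: 135963425.000; Delta: 518362925.000; Gulch: 480482285.000; Basin: 397005305.000; Draw: 29840474.000.
Minimum at Draw.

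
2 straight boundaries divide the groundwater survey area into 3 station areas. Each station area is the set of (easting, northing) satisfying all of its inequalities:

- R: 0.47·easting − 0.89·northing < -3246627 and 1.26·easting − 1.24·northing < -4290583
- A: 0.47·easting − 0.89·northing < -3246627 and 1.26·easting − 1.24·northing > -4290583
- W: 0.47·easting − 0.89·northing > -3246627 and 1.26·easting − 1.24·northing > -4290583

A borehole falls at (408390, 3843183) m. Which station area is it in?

W

0.47·408390 − 0.89·3843183 = -3228489.570, which is > -3246627
1.26·408390 − 1.24·3843183 = -4250975.520, which is > -4290583
This sign pattern matches W.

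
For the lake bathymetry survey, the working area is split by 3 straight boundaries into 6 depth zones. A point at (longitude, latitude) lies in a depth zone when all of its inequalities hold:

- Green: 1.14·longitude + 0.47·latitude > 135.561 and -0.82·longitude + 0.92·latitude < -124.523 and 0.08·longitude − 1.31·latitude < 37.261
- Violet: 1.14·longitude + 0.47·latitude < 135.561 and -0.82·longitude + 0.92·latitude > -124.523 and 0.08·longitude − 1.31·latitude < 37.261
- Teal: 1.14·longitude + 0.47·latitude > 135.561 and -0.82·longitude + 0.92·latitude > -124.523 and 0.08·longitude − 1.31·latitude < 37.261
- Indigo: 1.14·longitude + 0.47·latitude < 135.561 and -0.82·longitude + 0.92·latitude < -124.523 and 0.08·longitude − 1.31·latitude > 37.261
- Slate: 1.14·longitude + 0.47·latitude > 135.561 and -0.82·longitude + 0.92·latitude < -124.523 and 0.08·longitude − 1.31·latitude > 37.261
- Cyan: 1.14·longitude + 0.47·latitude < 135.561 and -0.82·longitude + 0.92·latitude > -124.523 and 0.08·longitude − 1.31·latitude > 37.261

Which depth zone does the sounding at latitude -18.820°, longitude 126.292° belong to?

1.14·126.292 + 0.47·-18.820 = 135.127, which is < 135.561
-0.82·126.292 + 0.92·-18.820 = -120.874, which is > -124.523
0.08·126.292 − 1.31·-18.820 = 34.758, which is < 37.261
This sign pattern matches Violet.

Violet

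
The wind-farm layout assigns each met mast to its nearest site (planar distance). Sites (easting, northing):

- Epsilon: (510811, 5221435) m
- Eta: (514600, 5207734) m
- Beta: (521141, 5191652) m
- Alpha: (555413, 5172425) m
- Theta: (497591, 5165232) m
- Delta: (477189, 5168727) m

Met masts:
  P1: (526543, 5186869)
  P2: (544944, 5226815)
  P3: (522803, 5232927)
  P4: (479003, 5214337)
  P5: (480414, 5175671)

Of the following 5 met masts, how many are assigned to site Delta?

1

P1 → Beta
P2 → Epsilon
P3 → Epsilon
P4 → Epsilon
P5 → Delta
1 of the 5 goes to Delta.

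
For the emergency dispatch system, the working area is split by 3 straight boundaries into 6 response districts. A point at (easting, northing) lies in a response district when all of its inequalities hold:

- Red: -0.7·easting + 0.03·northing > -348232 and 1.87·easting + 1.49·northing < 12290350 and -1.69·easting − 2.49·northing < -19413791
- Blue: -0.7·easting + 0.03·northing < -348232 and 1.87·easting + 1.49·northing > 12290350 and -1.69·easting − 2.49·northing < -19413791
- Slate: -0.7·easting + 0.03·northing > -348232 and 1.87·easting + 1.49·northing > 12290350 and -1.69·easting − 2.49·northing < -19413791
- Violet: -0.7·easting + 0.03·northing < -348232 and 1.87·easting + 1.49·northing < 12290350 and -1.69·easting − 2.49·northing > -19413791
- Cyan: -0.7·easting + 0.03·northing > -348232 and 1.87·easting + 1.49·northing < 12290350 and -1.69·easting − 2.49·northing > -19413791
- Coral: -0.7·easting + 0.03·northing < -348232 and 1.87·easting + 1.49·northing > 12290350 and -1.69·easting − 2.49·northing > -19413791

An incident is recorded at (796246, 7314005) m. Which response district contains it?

-0.7·796246 + 0.03·7314005 = -337952.050, which is > -348232
1.87·796246 + 1.49·7314005 = 12386847.470, which is > 12290350
-1.69·796246 − 2.49·7314005 = -19557528.190, which is < -19413791
This sign pattern matches Slate.

Slate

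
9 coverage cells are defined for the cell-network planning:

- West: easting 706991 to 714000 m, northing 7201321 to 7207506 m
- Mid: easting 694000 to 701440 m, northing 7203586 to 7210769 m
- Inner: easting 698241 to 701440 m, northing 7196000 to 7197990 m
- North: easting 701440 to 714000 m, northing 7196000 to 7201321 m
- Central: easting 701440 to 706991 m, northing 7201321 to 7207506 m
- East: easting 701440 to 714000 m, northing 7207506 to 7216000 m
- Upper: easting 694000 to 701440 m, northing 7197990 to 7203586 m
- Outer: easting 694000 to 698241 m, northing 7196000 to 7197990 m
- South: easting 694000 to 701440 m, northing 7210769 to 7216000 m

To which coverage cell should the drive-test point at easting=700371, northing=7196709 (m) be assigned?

Inner

The point has easting = 700371 and northing = 7196709.
Only Inner satisfies 698241 ≤ easting ≤ 701440 and 7196000 ≤ northing ≤ 7197990.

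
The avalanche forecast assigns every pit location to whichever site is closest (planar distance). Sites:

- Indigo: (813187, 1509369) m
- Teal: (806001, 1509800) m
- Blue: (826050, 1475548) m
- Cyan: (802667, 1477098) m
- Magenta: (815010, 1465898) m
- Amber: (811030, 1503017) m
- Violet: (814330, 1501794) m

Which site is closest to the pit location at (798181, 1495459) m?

Squared distances to each site:
Indigo: 418668136.000; Teal: 266816681.000; Blue: 1173129082.000; Cyan: 357250517.000; Magenta: 1157067962.000; Amber: 222220165.000; Violet: 300922426.000.
Minimum at Amber.

Amber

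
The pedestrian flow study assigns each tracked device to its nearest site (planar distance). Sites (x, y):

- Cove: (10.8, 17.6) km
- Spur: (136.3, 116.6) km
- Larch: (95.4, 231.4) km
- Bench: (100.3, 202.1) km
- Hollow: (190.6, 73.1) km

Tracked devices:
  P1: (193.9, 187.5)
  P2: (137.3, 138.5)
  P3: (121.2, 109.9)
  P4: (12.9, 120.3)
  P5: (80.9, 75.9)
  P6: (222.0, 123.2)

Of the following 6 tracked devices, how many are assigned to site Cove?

1

P1 → Spur
P2 → Spur
P3 → Spur
P4 → Cove
P5 → Spur
P6 → Hollow
1 of the 6 goes to Cove.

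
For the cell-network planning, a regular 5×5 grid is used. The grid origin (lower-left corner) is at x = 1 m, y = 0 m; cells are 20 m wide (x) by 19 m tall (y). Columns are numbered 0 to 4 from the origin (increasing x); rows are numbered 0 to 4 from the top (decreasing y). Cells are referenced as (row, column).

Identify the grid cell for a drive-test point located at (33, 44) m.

(2, 1)

Column index: ⌊(33 − 1) / 20⌋ = ⌊1.600⌋ = 1
Row offset from origin: ⌊(44 − 0) / 19⌋ = ⌊2.316⌋ = 2 → row 2 (counted from top)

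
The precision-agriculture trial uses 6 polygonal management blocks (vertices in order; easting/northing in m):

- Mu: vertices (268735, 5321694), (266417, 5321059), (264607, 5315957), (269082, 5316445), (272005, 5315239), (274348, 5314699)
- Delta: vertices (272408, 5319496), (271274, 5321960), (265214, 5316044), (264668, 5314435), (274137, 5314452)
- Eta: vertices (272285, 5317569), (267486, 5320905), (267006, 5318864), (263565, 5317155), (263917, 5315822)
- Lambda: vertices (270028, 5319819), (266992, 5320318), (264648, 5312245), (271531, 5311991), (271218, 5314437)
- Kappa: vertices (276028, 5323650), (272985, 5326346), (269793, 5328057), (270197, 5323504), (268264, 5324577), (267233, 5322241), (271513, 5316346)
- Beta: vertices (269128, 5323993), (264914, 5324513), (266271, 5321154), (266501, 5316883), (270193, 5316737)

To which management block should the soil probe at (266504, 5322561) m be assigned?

Cast a ray rightward from (266504, 5322561). For each polygon, the edges (by vertex number in listed order) whose endpoints lie on opposite sides of northing = 5322561, where each meets that height, and whether that is right or left of the point:
Mu: no edge straddles that height → 0 crossings.
Delta: no edge straddles that height → 0 crossings.
Eta: no edge straddles that height → 0 crossings.
Lambda: no edge straddles that height → 0 crossings.
Kappa: 5–6 at easting≈267374.2 (right), 7–1 at easting≈275354.8 (right) → 2 crossings.
Beta: 2–3 at easting≈265702.6 (left), 5–1 at easting≈269338.2 (right) → 1 crossing.
Only Beta has an odd count, so the point is inside Beta.

Beta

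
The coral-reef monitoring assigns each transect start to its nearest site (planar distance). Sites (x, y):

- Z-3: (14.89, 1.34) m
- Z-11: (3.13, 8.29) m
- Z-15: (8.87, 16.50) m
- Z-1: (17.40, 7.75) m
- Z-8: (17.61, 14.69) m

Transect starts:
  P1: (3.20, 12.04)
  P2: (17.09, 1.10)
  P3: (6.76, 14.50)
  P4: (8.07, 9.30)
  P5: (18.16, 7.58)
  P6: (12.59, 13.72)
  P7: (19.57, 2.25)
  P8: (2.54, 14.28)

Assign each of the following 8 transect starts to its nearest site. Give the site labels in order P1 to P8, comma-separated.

Z-11, Z-3, Z-15, Z-11, Z-1, Z-15, Z-3, Z-11

P1 → Z-11 (d²=14.07)
P2 → Z-3 (d²=4.90)
P3 → Z-15 (d²=8.45)
P4 → Z-11 (d²=25.42)
P5 → Z-1 (d²=0.61)
P6 → Z-15 (d²=21.57)
P7 → Z-3 (d²=22.73)
P8 → Z-11 (d²=36.23)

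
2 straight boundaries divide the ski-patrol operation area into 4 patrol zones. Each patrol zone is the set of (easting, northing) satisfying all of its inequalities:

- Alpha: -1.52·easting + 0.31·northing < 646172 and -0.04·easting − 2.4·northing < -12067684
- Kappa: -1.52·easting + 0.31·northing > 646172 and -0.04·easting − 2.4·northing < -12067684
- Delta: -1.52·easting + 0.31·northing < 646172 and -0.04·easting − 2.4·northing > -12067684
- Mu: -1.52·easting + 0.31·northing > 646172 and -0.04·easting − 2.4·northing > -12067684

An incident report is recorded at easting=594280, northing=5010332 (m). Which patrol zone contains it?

Mu

-1.52·594280 + 0.31·5010332 = 649897.320, which is > 646172
-0.04·594280 − 2.4·5010332 = -12048568.000, which is > -12067684
This sign pattern matches Mu.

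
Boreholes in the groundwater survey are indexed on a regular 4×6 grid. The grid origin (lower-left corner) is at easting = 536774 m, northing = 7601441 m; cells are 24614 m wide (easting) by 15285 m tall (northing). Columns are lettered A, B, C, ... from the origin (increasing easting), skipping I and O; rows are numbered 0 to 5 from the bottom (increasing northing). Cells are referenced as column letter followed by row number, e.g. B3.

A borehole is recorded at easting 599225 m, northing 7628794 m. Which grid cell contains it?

Column index: ⌊(599225 − 536774) / 24614⌋ = ⌊2.537⌋ = 2 → column C
Row offset from origin: ⌊(7628794 − 7601441) / 15285⌋ = ⌊1.790⌋ = 1 → row 1

C1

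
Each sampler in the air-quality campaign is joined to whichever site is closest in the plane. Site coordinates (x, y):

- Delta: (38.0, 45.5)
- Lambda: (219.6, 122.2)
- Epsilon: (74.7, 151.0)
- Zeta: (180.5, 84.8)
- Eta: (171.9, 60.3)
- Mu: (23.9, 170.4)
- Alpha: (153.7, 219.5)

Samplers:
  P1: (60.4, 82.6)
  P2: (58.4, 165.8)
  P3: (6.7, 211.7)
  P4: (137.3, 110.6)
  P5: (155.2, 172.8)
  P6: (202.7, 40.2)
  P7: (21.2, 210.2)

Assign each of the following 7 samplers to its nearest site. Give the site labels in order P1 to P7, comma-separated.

Delta, Epsilon, Mu, Zeta, Alpha, Eta, Mu

P1 → Delta (d²=1878.17)
P2 → Epsilon (d²=484.73)
P3 → Mu (d²=2001.53)
P4 → Zeta (d²=2531.88)
P5 → Alpha (d²=2183.14)
P6 → Eta (d²=1352.65)
P7 → Mu (d²=1591.33)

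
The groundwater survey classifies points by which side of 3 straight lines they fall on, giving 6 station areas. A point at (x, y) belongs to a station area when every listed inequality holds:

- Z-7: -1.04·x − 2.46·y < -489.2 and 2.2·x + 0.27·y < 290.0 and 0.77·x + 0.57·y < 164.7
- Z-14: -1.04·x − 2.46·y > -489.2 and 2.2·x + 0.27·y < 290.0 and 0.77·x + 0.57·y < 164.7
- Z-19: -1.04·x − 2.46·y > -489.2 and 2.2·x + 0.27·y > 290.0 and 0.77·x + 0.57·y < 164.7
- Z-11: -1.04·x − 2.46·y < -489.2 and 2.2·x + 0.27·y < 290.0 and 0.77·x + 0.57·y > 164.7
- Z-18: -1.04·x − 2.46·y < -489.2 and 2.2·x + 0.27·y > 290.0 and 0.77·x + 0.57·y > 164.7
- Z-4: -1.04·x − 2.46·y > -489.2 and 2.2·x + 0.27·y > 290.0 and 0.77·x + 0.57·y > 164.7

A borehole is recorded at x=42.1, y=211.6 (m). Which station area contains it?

Z-7

-1.04·42.1 − 2.46·211.6 = -564.320, which is < -489.2
2.2·42.1 + 0.27·211.6 = 149.752, which is < 290.0
0.77·42.1 + 0.57·211.6 = 153.029, which is < 164.7
This sign pattern matches Z-7.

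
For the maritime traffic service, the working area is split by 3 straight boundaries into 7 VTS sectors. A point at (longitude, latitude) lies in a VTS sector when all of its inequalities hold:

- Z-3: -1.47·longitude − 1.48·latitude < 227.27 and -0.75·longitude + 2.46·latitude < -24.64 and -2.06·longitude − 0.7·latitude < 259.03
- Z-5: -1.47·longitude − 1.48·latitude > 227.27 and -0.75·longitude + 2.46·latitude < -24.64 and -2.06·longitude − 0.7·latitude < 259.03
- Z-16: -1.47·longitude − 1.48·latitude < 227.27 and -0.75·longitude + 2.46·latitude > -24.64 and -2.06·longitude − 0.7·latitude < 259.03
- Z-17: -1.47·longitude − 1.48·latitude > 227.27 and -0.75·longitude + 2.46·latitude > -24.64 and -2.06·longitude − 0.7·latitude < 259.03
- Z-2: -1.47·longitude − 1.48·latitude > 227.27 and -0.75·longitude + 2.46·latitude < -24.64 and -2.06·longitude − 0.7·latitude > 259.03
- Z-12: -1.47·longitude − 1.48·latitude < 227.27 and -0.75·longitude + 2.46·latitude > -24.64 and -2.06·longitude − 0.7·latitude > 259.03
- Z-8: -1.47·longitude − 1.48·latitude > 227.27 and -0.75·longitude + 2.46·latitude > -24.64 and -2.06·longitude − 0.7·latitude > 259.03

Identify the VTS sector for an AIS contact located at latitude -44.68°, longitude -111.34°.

-1.47·-111.34 − 1.48·-44.68 = 229.796, which is > 227.27
-0.75·-111.34 + 2.46·-44.68 = -26.408, which is < -24.64
-2.06·-111.34 − 0.7·-44.68 = 260.636, which is > 259.03
This sign pattern matches Z-2.

Z-2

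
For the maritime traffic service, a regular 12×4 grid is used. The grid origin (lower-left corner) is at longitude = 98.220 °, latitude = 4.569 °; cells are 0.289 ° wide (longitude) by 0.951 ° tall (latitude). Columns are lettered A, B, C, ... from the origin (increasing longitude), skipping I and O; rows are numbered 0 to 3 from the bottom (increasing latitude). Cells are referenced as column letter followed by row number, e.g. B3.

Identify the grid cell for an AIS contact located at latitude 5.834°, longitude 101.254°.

Column index: ⌊(101.254 − 98.220) / 0.289⌋ = ⌊10.498⌋ = 10 → column L
Row offset from origin: ⌊(5.834 − 4.569) / 0.951⌋ = ⌊1.330⌋ = 1 → row 1

L1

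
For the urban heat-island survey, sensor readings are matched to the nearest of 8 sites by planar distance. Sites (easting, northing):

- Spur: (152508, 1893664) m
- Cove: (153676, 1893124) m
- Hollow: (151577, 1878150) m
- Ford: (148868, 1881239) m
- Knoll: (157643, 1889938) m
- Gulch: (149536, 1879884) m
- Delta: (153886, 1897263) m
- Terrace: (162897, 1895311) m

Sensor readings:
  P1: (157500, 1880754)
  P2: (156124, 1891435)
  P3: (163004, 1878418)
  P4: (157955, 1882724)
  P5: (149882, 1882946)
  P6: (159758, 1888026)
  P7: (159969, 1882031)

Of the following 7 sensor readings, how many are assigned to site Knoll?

4

P1 → Hollow
P2 → Knoll
P3 → Hollow
P4 → Knoll
P5 → Ford
P6 → Knoll
P7 → Knoll
4 of the 7 go to Knoll.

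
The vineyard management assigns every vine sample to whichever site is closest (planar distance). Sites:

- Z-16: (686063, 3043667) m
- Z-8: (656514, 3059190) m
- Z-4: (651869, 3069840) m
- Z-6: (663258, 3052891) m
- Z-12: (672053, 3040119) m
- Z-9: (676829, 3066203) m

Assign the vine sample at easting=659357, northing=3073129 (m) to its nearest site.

Z-4

Squared distances to each site:
Z-16: 1581219880.000; Z-8: 202378370.000; Z-4: 66887665.000; Z-6: 424794445.000; Z-12: 1250848516.000; Z-9: 353240260.000.
Minimum at Z-4.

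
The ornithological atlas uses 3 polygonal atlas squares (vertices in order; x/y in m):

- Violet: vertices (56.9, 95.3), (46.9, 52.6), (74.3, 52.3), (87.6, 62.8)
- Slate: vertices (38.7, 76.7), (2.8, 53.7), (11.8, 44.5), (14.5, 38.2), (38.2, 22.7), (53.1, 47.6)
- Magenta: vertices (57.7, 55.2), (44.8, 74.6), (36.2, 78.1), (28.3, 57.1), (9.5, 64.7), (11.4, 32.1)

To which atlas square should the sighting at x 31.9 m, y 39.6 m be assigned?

Slate

Cast a ray rightward from (31.9, 39.6). For each polygon, the edges (by vertex number in listed order) whose endpoints lie on opposite sides of y = 39.6, where each meets that height, and whether that is right or left of the point:
Violet: no edge straddles that height → 0 crossings.
Slate: 3–4 at x≈13.90 (left), 5–6 at x≈48.31 (right) → 1 crossing.
Magenta: 5–6 at x≈10.96 (left), 6–1 at x≈26.43 (left) → 0 crossings.
Only Slate has an odd count, so the point is inside Slate.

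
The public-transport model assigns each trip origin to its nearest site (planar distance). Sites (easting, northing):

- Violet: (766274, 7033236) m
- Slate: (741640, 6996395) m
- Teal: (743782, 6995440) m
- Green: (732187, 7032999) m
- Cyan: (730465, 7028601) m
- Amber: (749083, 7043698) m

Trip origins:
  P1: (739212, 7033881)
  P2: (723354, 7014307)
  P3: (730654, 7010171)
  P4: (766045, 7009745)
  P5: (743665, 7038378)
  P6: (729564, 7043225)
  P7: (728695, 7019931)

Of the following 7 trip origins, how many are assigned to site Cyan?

2

P1 → Green
P2 → Cyan
P3 → Slate
P4 → Violet
P5 → Amber
P6 → Green
P7 → Cyan
2 of the 7 go to Cyan.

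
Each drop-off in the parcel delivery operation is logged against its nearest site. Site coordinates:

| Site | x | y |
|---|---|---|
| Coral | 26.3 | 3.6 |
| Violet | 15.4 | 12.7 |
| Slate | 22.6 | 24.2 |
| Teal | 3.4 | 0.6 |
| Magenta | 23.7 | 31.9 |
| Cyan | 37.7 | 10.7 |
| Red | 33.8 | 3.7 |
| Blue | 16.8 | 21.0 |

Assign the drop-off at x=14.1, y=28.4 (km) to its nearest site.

Squared distances to each site:
Coral: 763.880; Violet: 248.180; Slate: 89.890; Teal: 887.330; Magenta: 104.410; Cyan: 870.250; Red: 998.180; Blue: 62.050.
Minimum at Blue.

Blue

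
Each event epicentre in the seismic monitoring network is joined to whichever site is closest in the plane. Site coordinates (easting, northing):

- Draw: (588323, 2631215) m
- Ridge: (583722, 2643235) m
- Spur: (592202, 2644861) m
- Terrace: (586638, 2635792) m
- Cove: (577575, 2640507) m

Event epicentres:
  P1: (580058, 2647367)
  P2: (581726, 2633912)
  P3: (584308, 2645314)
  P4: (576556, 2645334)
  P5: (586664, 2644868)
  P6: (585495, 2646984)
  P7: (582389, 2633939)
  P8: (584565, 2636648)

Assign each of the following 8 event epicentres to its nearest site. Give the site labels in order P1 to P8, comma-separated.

P1 → Ridge (d²=30498320.00)
P2 → Terrace (d²=27662144.00)
P3 → Ridge (d²=4665637.00)
P4 → Cove (d²=24338290.00)
P5 → Ridge (d²=11322053.00)
P6 → Ridge (d²=17198530.00)
P7 → Terrace (d²=21487610.00)
P8 → Terrace (d²=5030065.00)

Ridge, Terrace, Ridge, Cove, Ridge, Ridge, Terrace, Terrace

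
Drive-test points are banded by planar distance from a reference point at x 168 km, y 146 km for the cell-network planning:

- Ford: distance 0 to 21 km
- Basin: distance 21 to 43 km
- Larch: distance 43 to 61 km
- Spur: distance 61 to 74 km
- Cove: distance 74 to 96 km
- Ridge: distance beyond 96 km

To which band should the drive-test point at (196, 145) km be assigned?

Basin

Distance = √((196−168)² + (145−146)²) = √(784.000 + 1.000) = 28.018 km.
21 ≤ 28.018 < 43 → Basin.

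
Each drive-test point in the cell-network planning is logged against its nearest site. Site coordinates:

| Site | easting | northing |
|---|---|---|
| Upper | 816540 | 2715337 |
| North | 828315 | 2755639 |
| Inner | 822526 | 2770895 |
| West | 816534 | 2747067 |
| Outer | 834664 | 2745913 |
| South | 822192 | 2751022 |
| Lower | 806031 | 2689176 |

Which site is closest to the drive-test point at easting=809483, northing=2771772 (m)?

Inner

Squared distances to each site:
Upper: 3234710474.000; North: 614917913.000; Inner: 170888978.000; West: 660053626.000; Outer: 1302770642.000; South: 592081181.000; Lower: 6834015520.000.
Minimum at Inner.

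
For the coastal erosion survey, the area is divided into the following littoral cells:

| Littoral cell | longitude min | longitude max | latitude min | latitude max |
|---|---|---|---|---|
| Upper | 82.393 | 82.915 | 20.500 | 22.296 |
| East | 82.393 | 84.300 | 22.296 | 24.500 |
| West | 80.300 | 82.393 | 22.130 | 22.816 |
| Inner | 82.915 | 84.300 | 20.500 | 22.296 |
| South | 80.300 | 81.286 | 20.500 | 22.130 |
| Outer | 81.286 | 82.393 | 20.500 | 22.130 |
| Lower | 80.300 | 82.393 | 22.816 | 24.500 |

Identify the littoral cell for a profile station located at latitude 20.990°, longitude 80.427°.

The point has longitude = 80.427 and latitude = 20.990.
Only South satisfies 80.300 ≤ longitude ≤ 81.286 and 20.500 ≤ latitude ≤ 22.130.

South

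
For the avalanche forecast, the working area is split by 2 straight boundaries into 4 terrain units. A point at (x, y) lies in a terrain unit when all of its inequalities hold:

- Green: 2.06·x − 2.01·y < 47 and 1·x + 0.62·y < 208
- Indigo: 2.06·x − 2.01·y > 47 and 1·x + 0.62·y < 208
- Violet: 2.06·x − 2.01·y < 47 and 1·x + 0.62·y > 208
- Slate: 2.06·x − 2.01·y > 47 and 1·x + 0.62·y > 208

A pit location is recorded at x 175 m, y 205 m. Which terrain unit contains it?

Violet

2.06·175 − 2.01·205 = -51.550, which is < 47
1·175 + 0.62·205 = 302.100, which is > 208
This sign pattern matches Violet.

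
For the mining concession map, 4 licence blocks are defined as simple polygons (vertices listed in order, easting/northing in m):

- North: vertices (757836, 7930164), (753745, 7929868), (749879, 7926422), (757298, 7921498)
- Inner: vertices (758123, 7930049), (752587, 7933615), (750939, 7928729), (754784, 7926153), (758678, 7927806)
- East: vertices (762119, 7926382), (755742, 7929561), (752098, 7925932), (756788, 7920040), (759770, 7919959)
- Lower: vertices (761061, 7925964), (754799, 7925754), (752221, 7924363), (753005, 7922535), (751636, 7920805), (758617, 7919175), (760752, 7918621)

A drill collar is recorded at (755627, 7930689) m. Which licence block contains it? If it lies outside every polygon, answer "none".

Inner

Cast a ray rightward from (755627, 7930689). For each polygon, the edges (by vertex number in listed order) whose endpoints lie on opposite sides of northing = 7930689, where each meets that height, and whether that is right or left of the point:
North: no edge straddles that height → 0 crossings.
Inner: 1–2 at easting≈757129.4 (right), 2–3 at easting≈751600.1 (left) → 1 crossing.
East: no edge straddles that height → 0 crossings.
Lower: no edge straddles that height → 0 crossings.
Only Inner has an odd count, so the point is inside Inner.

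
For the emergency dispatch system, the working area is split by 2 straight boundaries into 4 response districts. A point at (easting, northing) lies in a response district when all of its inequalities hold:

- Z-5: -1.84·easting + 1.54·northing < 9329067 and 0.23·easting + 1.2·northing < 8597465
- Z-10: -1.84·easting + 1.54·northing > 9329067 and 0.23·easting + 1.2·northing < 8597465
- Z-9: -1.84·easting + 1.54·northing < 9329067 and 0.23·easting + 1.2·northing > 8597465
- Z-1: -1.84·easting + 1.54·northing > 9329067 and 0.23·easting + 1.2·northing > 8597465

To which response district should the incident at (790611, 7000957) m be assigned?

-1.84·790611 + 1.54·7000957 = 9326749.540, which is < 9329067
0.23·790611 + 1.2·7000957 = 8582988.930, which is < 8597465
This sign pattern matches Z-5.

Z-5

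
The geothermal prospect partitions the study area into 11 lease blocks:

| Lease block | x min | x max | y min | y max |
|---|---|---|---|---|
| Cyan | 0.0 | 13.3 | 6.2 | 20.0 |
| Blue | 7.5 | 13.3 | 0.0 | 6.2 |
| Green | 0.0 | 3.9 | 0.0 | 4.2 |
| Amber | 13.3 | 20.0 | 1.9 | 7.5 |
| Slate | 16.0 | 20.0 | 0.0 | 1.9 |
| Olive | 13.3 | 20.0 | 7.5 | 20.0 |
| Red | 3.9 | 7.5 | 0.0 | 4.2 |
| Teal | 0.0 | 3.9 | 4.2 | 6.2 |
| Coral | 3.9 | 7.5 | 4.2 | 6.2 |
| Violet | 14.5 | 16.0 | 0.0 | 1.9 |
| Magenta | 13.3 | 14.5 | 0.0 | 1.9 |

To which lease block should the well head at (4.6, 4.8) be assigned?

The point has x = 4.6 and y = 4.8.
Only Coral satisfies 3.9 ≤ x ≤ 7.5 and 4.2 ≤ y ≤ 6.2.

Coral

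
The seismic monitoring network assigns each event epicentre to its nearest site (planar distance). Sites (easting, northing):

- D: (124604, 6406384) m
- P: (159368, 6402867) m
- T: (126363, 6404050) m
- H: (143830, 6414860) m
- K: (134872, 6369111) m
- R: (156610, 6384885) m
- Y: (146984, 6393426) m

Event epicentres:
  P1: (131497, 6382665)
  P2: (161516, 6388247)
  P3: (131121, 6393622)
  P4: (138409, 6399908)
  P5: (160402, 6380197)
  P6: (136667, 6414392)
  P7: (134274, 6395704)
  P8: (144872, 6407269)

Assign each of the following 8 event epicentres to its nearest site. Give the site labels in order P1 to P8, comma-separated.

P1 → K (d²=195101541.00)
P2 → R (d²=35371880.00)
P3 → T (d²=131381748.00)
P4 → Y (d²=115546949.00)
P5 → R (d²=36356608.00)
P6 → H (d²=51527593.00)
P7 → T (d²=132239637.00)
P8 → H (d²=58709045.00)

K, R, T, Y, R, H, T, H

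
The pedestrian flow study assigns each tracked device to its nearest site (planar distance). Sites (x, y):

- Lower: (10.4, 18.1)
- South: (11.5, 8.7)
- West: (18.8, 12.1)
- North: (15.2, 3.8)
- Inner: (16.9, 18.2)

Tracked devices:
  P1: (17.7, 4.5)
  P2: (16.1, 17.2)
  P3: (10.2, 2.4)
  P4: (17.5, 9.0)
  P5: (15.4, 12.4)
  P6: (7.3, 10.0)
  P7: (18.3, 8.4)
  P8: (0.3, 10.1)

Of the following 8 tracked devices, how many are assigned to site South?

2

P1 → North
P2 → Inner
P3 → North
P4 → West
P5 → West
P6 → South
P7 → West
P8 → South
2 of the 8 go to South.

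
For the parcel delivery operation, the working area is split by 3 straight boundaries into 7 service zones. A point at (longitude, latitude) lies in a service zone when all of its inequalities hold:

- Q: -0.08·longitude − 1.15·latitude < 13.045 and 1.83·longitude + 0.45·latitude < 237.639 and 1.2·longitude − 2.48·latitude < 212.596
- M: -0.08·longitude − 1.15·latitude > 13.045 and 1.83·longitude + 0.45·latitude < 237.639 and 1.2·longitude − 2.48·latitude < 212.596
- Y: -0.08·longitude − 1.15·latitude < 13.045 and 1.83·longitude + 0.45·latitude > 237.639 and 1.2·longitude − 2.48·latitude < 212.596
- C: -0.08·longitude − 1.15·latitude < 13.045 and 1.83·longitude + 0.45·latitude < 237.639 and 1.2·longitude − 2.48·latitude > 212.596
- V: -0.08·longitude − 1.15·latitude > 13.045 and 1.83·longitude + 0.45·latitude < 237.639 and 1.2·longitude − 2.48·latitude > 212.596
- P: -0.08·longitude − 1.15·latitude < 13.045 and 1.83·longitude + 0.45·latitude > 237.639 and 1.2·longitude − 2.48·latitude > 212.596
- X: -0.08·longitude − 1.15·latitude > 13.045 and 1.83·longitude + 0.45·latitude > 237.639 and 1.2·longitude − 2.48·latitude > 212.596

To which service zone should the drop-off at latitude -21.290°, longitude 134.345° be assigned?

-0.08·134.345 − 1.15·-21.290 = 13.736, which is > 13.045
1.83·134.345 + 0.45·-21.290 = 236.271, which is < 237.639
1.2·134.345 − 2.48·-21.290 = 214.013, which is > 212.596
This sign pattern matches V.

V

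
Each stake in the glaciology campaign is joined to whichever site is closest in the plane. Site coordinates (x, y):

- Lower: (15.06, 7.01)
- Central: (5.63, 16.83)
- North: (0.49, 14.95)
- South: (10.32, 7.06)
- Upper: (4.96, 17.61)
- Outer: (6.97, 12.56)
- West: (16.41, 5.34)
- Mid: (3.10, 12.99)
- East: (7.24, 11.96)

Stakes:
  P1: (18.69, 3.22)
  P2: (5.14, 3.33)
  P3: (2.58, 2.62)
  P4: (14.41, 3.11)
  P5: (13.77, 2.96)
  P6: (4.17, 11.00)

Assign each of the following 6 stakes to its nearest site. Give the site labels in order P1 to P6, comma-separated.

P1 → West (d²=9.69)
P2 → South (d²=40.75)
P3 → South (d²=79.62)
P4 → West (d²=8.97)
P5 → West (d²=12.63)
P6 → Mid (d²=5.11)

West, South, South, West, West, Mid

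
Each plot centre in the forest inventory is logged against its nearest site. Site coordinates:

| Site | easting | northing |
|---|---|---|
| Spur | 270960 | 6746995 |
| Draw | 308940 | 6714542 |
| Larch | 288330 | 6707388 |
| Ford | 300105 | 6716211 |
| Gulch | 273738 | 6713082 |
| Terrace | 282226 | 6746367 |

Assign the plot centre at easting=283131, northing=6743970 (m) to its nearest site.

Squared distances to each site:
Spur: 157283866.000; Draw: 1532111665.000; Larch: 1365272325.000; Ford: 1058678757.000; Gulch: 1042296993.000; Terrace: 6564634.000.
Minimum at Terrace.

Terrace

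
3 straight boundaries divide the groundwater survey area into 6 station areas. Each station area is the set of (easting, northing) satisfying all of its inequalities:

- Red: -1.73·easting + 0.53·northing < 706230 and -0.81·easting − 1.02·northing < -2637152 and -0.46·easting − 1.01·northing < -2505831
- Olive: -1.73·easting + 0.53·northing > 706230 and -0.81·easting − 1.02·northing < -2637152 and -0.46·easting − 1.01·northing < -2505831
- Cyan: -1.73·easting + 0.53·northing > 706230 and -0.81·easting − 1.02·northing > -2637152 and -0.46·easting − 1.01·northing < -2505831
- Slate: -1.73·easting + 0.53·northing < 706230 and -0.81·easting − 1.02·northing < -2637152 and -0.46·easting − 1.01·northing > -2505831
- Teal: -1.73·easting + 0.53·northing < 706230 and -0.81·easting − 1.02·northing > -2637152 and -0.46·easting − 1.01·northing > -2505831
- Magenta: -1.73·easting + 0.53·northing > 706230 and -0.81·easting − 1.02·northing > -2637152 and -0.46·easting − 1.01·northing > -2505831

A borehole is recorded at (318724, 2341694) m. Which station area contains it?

-1.73·318724 + 0.53·2341694 = 689705.300, which is < 706230
-0.81·318724 − 1.02·2341694 = -2646694.320, which is < -2637152
-0.46·318724 − 1.01·2341694 = -2511723.980, which is < -2505831
This sign pattern matches Red.

Red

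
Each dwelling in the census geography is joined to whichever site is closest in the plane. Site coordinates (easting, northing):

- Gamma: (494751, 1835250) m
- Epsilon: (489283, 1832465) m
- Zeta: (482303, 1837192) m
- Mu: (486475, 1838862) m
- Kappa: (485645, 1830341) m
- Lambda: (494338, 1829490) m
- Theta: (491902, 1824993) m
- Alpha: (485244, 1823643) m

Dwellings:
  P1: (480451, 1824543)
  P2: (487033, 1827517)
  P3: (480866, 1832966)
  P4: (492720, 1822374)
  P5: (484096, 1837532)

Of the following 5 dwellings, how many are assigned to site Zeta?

P1 → Alpha
P2 → Kappa
P3 → Zeta
P4 → Theta
P5 → Zeta
2 of the 5 go to Zeta.

2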